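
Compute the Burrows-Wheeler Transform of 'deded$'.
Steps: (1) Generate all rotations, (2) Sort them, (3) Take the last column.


Rotations (sorted):
  0: $deded -> last char: d
  1: d$dede -> last char: e
  2: ded$de -> last char: e
  3: deded$ -> last char: $
  4: ed$ded -> last char: d
  5: eded$d -> last char: d


BWT = dee$dd


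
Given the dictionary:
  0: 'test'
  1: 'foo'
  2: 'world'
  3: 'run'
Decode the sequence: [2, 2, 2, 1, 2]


Look up each index in the dictionary:
  2 -> 'world'
  2 -> 'world'
  2 -> 'world'
  1 -> 'foo'
  2 -> 'world'

Decoded: "world world world foo world"


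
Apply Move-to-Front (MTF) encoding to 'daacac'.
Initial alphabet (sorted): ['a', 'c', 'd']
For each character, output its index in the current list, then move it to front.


MTF encoding:
'd': index 2 in ['a', 'c', 'd'] -> ['d', 'a', 'c']
'a': index 1 in ['d', 'a', 'c'] -> ['a', 'd', 'c']
'a': index 0 in ['a', 'd', 'c'] -> ['a', 'd', 'c']
'c': index 2 in ['a', 'd', 'c'] -> ['c', 'a', 'd']
'a': index 1 in ['c', 'a', 'd'] -> ['a', 'c', 'd']
'c': index 1 in ['a', 'c', 'd'] -> ['c', 'a', 'd']


Output: [2, 1, 0, 2, 1, 1]


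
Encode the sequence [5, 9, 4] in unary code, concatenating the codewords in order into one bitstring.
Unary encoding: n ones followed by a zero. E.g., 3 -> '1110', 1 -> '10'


Encode each number as n ones followed by a terminating 0:
  5 -> 111110 (6 bits)
  9 -> 1111111110 (10 bits)
  4 -> 11110 (5 bits)
Total length = 6 + 10 + 5 = 21 bits.

Unary([5, 9, 4]) = 111110111111111011110 (21 bits)


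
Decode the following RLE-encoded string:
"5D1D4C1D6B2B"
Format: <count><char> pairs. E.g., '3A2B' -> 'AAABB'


Expanding each <count><char> pair:
  5D -> 'DDDDD'
  1D -> 'D'
  4C -> 'CCCC'
  1D -> 'D'
  6B -> 'BBBBBB'
  2B -> 'BB'

Decoded = DDDDDDCCCCDBBBBBBBB


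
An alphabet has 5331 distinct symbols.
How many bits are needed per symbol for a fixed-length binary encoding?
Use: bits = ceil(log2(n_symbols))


log2(5331) = 12.3802
Bracket: 2^12 = 4096 < 5331 <= 2^13 = 8192
So ceil(log2(5331)) = 13

bits = ceil(log2(5331)) = ceil(12.3802) = 13 bits


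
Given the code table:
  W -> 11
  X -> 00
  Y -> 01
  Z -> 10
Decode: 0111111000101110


Decoding:
01 -> Y
11 -> W
11 -> W
10 -> Z
00 -> X
10 -> Z
11 -> W
10 -> Z


Result: YWWZXZWZ


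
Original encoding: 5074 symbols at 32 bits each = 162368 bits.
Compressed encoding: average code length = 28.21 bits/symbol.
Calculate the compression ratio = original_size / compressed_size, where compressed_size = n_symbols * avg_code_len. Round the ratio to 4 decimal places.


original_size = n_symbols * orig_bits = 5074 * 32 = 162368 bits
compressed_size = n_symbols * avg_code_len = 5074 * 28.21 = 143137.54 bits
ratio = original_size / compressed_size = 162368 / 143137.54 = 1.1343

Compression ratio = 1.1343


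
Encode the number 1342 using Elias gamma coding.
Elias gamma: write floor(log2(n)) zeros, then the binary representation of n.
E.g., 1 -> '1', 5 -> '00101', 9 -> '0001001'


num_bits = floor(log2(1342)) + 1 = 11
leading_zeros = num_bits - 1 = 10
binary(1342) = 10100111110

Elias gamma(1342) = '0000000000' + '10100111110' = 000000000010100111110 (21 bits)


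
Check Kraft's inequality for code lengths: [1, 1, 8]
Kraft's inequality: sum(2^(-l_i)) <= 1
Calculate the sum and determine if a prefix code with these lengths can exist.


Sum = 2^(-1) + 2^(-1) + 2^(-8)
    = 0.5 + 0.5 + 0.00390625
    = 257/256 = 1.00390625
Since 1.00390625 > 1, Kraft's inequality is NOT satisfied.
A prefix code with these lengths CANNOT exist.

Kraft sum = 1.00390625. Not satisfied.


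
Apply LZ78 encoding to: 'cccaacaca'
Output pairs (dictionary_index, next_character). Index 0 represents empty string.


LZ78 encoding steps:
Dictionary: {0: ''}
Step 1: w='' (idx 0), next='c' -> output (0, 'c'), add 'c' as idx 1
Step 2: w='c' (idx 1), next='c' -> output (1, 'c'), add 'cc' as idx 2
Step 3: w='' (idx 0), next='a' -> output (0, 'a'), add 'a' as idx 3
Step 4: w='a' (idx 3), next='c' -> output (3, 'c'), add 'ac' as idx 4
Step 5: w='ac' (idx 4), next='a' -> output (4, 'a'), add 'aca' as idx 5


Encoded: [(0, 'c'), (1, 'c'), (0, 'a'), (3, 'c'), (4, 'a')]


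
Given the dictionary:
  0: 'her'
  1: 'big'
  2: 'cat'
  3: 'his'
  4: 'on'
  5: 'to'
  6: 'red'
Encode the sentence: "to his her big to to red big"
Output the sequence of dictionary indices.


Look up each word in the dictionary:
  'to' -> 5
  'his' -> 3
  'her' -> 0
  'big' -> 1
  'to' -> 5
  'to' -> 5
  'red' -> 6
  'big' -> 1

Encoded: [5, 3, 0, 1, 5, 5, 6, 1]


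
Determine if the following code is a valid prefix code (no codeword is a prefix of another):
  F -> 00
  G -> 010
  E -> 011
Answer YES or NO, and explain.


Checking each pair (does one codeword prefix another?):
  F='00' vs G='010': no prefix
  F='00' vs E='011': no prefix
  G='010' vs F='00': no prefix
  G='010' vs E='011': no prefix
  E='011' vs F='00': no prefix
  E='011' vs G='010': no prefix
No violation found over all pairs.

YES -- this is a valid prefix code. No codeword is a prefix of any other codeword.


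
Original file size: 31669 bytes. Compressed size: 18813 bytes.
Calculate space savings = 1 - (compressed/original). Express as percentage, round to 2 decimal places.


ratio = compressed/original = 18813/31669 = 0.594051
savings = 1 - ratio = 1 - 0.594051 = 0.405949
as a percentage: 0.405949 * 100 = 40.59%

Space savings = 1 - 18813/31669 = 40.59%


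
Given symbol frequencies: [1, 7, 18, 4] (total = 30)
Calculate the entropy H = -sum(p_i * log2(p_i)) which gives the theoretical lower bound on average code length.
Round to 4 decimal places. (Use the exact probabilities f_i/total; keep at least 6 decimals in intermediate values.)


Per-symbol terms -p_i * log2(p_i) with p_i = f_i/30:
  p = 1/30 = 0.033333: log2(p) = -4.906891, -p*log2(p) = 0.163563
  p = 7/30 = 0.233333: log2(p) = -2.099536, -p*log2(p) = 0.489892
  p = 18/30 = 0.600000: log2(p) = -0.736966, -p*log2(p) = 0.442179
  p = 4/30 = 0.133333: log2(p) = -2.906891, -p*log2(p) = 0.387585
H = 0.163563 + 0.489892 + 0.442179 + 0.387585 = 1.483219

H = 1.4832 bits/symbol


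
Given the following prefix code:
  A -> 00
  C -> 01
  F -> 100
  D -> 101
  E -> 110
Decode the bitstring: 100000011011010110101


Decoding step by step:
Bits 100 -> F
Bits 00 -> A
Bits 00 -> A
Bits 110 -> E
Bits 110 -> E
Bits 101 -> D
Bits 101 -> D
Bits 01 -> C


Decoded message: FAAEEDDC


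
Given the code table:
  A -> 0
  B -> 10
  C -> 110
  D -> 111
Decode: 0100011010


Decoding:
0 -> A
10 -> B
0 -> A
0 -> A
110 -> C
10 -> B


Result: ABAACB


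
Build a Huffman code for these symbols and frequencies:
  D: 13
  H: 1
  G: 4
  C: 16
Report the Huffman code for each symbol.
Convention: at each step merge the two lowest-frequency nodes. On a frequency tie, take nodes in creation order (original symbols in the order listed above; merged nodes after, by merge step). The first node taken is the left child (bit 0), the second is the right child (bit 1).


Huffman tree construction:
Step 1: Merge H(1) + G(4) = 5
Step 2: Merge (H+G)(5) + D(13) = 18
Step 3: Merge C(16) + ((H+G)+D)(18) = 34
Read each symbol's code off the tree from the root (left child = 0, right child = 1).

Codes:
  D: 11 (length 2)
  H: 100 (length 3)
  G: 101 (length 3)
  C: 0 (length 1)
Average code length: 57/34 = 1.6765 bits/symbol


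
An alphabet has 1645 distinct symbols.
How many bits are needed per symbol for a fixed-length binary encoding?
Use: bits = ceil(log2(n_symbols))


log2(1645) = 10.6839
Bracket: 2^10 = 1024 < 1645 <= 2^11 = 2048
So ceil(log2(1645)) = 11

bits = ceil(log2(1645)) = ceil(10.6839) = 11 bits


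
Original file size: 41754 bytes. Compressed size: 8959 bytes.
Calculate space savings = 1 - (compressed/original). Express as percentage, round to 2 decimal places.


ratio = compressed/original = 8959/41754 = 0.214566
savings = 1 - ratio = 1 - 0.214566 = 0.785434
as a percentage: 0.785434 * 100 = 78.54%

Space savings = 1 - 8959/41754 = 78.54%


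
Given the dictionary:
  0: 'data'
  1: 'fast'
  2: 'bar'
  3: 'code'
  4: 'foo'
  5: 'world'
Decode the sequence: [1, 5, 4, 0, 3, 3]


Look up each index in the dictionary:
  1 -> 'fast'
  5 -> 'world'
  4 -> 'foo'
  0 -> 'data'
  3 -> 'code'
  3 -> 'code'

Decoded: "fast world foo data code code"


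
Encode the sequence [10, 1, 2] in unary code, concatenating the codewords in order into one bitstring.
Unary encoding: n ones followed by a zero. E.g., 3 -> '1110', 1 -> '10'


Encode each number as n ones followed by a terminating 0:
  10 -> 11111111110 (11 bits)
  1 -> 10 (2 bits)
  2 -> 110 (3 bits)
Total length = 11 + 2 + 3 = 16 bits.

Unary([10, 1, 2]) = 1111111111010110 (16 bits)


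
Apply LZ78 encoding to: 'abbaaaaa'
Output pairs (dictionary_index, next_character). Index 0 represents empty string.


LZ78 encoding steps:
Dictionary: {0: ''}
Step 1: w='' (idx 0), next='a' -> output (0, 'a'), add 'a' as idx 1
Step 2: w='' (idx 0), next='b' -> output (0, 'b'), add 'b' as idx 2
Step 3: w='b' (idx 2), next='a' -> output (2, 'a'), add 'ba' as idx 3
Step 4: w='a' (idx 1), next='a' -> output (1, 'a'), add 'aa' as idx 4
Step 5: w='aa' (idx 4), end of input -> output (4, '')


Encoded: [(0, 'a'), (0, 'b'), (2, 'a'), (1, 'a'), (4, '')]


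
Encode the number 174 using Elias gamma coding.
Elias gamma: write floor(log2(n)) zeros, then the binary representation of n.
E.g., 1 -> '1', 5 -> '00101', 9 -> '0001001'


num_bits = floor(log2(174)) + 1 = 8
leading_zeros = num_bits - 1 = 7
binary(174) = 10101110

Elias gamma(174) = '0000000' + '10101110' = 000000010101110 (15 bits)


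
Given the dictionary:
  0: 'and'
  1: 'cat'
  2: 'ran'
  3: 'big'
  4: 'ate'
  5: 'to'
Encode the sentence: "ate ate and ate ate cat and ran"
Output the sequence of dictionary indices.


Look up each word in the dictionary:
  'ate' -> 4
  'ate' -> 4
  'and' -> 0
  'ate' -> 4
  'ate' -> 4
  'cat' -> 1
  'and' -> 0
  'ran' -> 2

Encoded: [4, 4, 0, 4, 4, 1, 0, 2]


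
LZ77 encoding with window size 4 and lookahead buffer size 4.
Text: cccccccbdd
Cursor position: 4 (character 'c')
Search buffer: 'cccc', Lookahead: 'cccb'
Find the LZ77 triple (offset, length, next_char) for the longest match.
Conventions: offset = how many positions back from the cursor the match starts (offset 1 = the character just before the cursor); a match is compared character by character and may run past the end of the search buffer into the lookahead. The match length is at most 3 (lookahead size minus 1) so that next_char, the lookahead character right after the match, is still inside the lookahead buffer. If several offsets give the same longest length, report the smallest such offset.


Try each offset into the search buffer:
  offset=1 (pos 3, char 'c'): match length 3
  offset=2 (pos 2, char 'c'): match length 3
  offset=3 (pos 1, char 'c'): match length 3
  offset=4 (pos 0, char 'c'): match length 3
Longest match has length 3, found at offsets 1, 2, 3, 4; take the smallest, offset 1.
next_char = character at position 4 + 3 = 7 -> 'b'

Best match: offset=1, length=3 (matching 'ccc' starting at position 3)
LZ77 triple: (1, 3, 'b')


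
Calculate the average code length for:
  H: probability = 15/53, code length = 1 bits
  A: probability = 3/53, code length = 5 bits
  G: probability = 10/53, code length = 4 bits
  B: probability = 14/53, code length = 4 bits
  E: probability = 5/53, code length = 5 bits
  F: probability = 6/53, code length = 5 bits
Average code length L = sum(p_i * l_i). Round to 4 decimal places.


Weighted contributions p_i * l_i:
  H: (15/53) * 1 = 15/53
  A: (3/53) * 5 = 15/53
  G: (10/53) * 4 = 40/53
  B: (14/53) * 4 = 56/53
  E: (5/53) * 5 = 25/53
  F: (6/53) * 5 = 30/53
Sum = (15 + 15 + 40 + 56 + 25 + 30)/53 = 181/53

L = 181/53 = 3.4151 bits/symbol


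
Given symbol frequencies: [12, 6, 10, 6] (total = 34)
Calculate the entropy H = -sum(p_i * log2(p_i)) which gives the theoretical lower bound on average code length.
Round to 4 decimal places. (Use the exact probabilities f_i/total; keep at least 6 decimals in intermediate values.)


Per-symbol terms -p_i * log2(p_i) with p_i = f_i/34:
  p = 12/34 = 0.352941: log2(p) = -1.502500, -p*log2(p) = 0.530294
  p = 6/34 = 0.176471: log2(p) = -2.502500, -p*log2(p) = 0.441618
  p = 10/34 = 0.294118: log2(p) = -1.765535, -p*log2(p) = 0.519275
  p = 6/34 = 0.176471: log2(p) = -2.502500, -p*log2(p) = 0.441618
H = 0.530294 + 0.441618 + 0.519275 + 0.441618 = 1.932805

H = 1.9328 bits/symbol


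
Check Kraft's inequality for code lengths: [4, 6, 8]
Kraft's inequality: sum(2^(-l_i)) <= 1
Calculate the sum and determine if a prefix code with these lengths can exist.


Sum = 2^(-4) + 2^(-6) + 2^(-8)
    = 0.0625 + 0.015625 + 0.00390625
    = 21/256 = 0.08203125
Since 0.08203125 <= 1, Kraft's inequality IS satisfied.
A prefix code with these lengths CAN exist.

Kraft sum = 0.08203125. Satisfied.


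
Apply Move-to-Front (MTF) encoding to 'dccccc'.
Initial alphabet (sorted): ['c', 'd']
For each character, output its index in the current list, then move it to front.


MTF encoding:
'd': index 1 in ['c', 'd'] -> ['d', 'c']
'c': index 1 in ['d', 'c'] -> ['c', 'd']
'c': index 0 in ['c', 'd'] -> ['c', 'd']
'c': index 0 in ['c', 'd'] -> ['c', 'd']
'c': index 0 in ['c', 'd'] -> ['c', 'd']
'c': index 0 in ['c', 'd'] -> ['c', 'd']


Output: [1, 1, 0, 0, 0, 0]


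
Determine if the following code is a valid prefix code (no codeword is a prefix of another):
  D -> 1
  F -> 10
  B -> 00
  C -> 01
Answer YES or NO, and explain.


Checking each pair (does one codeword prefix another?):
  D='1' vs F='10': prefix -- VIOLATION

NO -- this is NOT a valid prefix code. D (1) is a prefix of F (10).


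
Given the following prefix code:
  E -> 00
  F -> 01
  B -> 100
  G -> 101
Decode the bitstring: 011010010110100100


Decoding step by step:
Bits 01 -> F
Bits 101 -> G
Bits 00 -> E
Bits 101 -> G
Bits 101 -> G
Bits 00 -> E
Bits 100 -> B


Decoded message: FGEGGEB


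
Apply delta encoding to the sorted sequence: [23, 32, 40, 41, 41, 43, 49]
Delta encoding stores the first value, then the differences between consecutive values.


First value: 23
Deltas:
  32 - 23 = 9
  40 - 32 = 8
  41 - 40 = 1
  41 - 41 = 0
  43 - 41 = 2
  49 - 43 = 6


Delta encoded: [23, 9, 8, 1, 0, 2, 6]


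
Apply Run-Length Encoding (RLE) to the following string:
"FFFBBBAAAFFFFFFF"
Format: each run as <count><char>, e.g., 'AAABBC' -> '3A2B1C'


Scanning runs left to right:
  i=0: run of 'F' x 3 -> '3F'
  i=3: run of 'B' x 3 -> '3B'
  i=6: run of 'A' x 3 -> '3A'
  i=9: run of 'F' x 7 -> '7F'

RLE = 3F3B3A7F


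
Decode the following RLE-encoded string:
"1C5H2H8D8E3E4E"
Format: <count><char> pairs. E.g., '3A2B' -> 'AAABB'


Expanding each <count><char> pair:
  1C -> 'C'
  5H -> 'HHHHH'
  2H -> 'HH'
  8D -> 'DDDDDDDD'
  8E -> 'EEEEEEEE'
  3E -> 'EEE'
  4E -> 'EEEE'

Decoded = CHHHHHHHDDDDDDDDEEEEEEEEEEEEEEE


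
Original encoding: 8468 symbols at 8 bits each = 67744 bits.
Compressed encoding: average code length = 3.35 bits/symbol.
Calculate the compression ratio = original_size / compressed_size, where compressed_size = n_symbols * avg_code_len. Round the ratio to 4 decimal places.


original_size = n_symbols * orig_bits = 8468 * 8 = 67744 bits
compressed_size = n_symbols * avg_code_len = 8468 * 3.35 = 28367.8 bits
ratio = original_size / compressed_size = 67744 / 28367.8 = 2.3881

Compression ratio = 2.3881


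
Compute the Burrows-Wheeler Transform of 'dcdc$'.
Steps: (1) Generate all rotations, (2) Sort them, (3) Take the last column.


Rotations (sorted):
  0: $dcdc -> last char: c
  1: c$dcd -> last char: d
  2: cdc$d -> last char: d
  3: dc$dc -> last char: c
  4: dcdc$ -> last char: $


BWT = cddc$


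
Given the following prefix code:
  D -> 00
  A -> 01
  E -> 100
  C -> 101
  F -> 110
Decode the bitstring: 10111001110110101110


Decoding step by step:
Bits 101 -> C
Bits 110 -> F
Bits 01 -> A
Bits 110 -> F
Bits 110 -> F
Bits 101 -> C
Bits 110 -> F


Decoded message: CFAFFCF


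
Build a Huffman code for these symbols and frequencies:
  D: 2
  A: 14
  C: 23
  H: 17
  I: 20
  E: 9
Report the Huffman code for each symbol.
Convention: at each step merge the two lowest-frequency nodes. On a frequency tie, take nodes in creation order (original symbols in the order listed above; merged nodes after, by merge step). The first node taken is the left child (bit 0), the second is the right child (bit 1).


Huffman tree construction:
Step 1: Merge D(2) + E(9) = 11
Step 2: Merge (D+E)(11) + A(14) = 25
Step 3: Merge H(17) + I(20) = 37
Step 4: Merge C(23) + ((D+E)+A)(25) = 48
Step 5: Merge (H+I)(37) + (C+((D+E)+A))(48) = 85
Read each symbol's code off the tree from the root (left child = 0, right child = 1).

Codes:
  D: 1100 (length 4)
  A: 111 (length 3)
  C: 10 (length 2)
  H: 00 (length 2)
  I: 01 (length 2)
  E: 1101 (length 4)
Average code length: 206/85 = 2.4235 bits/symbol


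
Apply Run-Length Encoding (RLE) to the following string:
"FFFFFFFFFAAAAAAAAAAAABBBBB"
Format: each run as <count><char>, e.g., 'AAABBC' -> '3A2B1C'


Scanning runs left to right:
  i=0: run of 'F' x 9 -> '9F'
  i=9: run of 'A' x 12 -> '12A'
  i=21: run of 'B' x 5 -> '5B'

RLE = 9F12A5B


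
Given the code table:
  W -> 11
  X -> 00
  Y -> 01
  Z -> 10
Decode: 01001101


Decoding:
01 -> Y
00 -> X
11 -> W
01 -> Y


Result: YXWY


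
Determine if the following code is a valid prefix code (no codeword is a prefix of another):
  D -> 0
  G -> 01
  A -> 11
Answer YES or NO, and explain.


Checking each pair (does one codeword prefix another?):
  D='0' vs G='01': prefix -- VIOLATION

NO -- this is NOT a valid prefix code. D (0) is a prefix of G (01).


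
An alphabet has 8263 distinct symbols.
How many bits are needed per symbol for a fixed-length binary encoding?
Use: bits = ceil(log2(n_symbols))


log2(8263) = 13.0124
Bracket: 2^13 = 8192 < 8263 <= 2^14 = 16384
So ceil(log2(8263)) = 14

bits = ceil(log2(8263)) = ceil(13.0124) = 14 bits


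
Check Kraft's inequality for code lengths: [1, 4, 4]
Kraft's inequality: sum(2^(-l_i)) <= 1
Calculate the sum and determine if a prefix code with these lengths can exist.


Sum = 2^(-1) + 2^(-4) + 2^(-4)
    = 0.5 + 0.0625 + 0.0625
    = 10/16 = 0.625
Since 0.625 <= 1, Kraft's inequality IS satisfied.
A prefix code with these lengths CAN exist.

Kraft sum = 0.625. Satisfied.


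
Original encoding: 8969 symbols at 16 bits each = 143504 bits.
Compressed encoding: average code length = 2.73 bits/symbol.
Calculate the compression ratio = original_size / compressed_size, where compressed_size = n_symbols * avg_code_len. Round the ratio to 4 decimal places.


original_size = n_symbols * orig_bits = 8969 * 16 = 143504 bits
compressed_size = n_symbols * avg_code_len = 8969 * 2.73 = 24485.37 bits
ratio = original_size / compressed_size = 143504 / 24485.37 = 5.8608

Compression ratio = 5.8608


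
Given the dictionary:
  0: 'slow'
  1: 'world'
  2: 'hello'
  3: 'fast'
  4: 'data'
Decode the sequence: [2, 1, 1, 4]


Look up each index in the dictionary:
  2 -> 'hello'
  1 -> 'world'
  1 -> 'world'
  4 -> 'data'

Decoded: "hello world world data"


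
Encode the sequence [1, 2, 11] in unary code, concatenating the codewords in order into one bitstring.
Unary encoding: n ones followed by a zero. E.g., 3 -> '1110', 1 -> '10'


Encode each number as n ones followed by a terminating 0:
  1 -> 10 (2 bits)
  2 -> 110 (3 bits)
  11 -> 111111111110 (12 bits)
Total length = 2 + 3 + 12 = 17 bits.

Unary([1, 2, 11]) = 10110111111111110 (17 bits)


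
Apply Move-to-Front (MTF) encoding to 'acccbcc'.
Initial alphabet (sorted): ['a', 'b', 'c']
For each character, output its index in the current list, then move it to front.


MTF encoding:
'a': index 0 in ['a', 'b', 'c'] -> ['a', 'b', 'c']
'c': index 2 in ['a', 'b', 'c'] -> ['c', 'a', 'b']
'c': index 0 in ['c', 'a', 'b'] -> ['c', 'a', 'b']
'c': index 0 in ['c', 'a', 'b'] -> ['c', 'a', 'b']
'b': index 2 in ['c', 'a', 'b'] -> ['b', 'c', 'a']
'c': index 1 in ['b', 'c', 'a'] -> ['c', 'b', 'a']
'c': index 0 in ['c', 'b', 'a'] -> ['c', 'b', 'a']


Output: [0, 2, 0, 0, 2, 1, 0]


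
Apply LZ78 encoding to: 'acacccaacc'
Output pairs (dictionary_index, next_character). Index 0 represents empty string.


LZ78 encoding steps:
Dictionary: {0: ''}
Step 1: w='' (idx 0), next='a' -> output (0, 'a'), add 'a' as idx 1
Step 2: w='' (idx 0), next='c' -> output (0, 'c'), add 'c' as idx 2
Step 3: w='a' (idx 1), next='c' -> output (1, 'c'), add 'ac' as idx 3
Step 4: w='c' (idx 2), next='c' -> output (2, 'c'), add 'cc' as idx 4
Step 5: w='a' (idx 1), next='a' -> output (1, 'a'), add 'aa' as idx 5
Step 6: w='cc' (idx 4), end of input -> output (4, '')


Encoded: [(0, 'a'), (0, 'c'), (1, 'c'), (2, 'c'), (1, 'a'), (4, '')]


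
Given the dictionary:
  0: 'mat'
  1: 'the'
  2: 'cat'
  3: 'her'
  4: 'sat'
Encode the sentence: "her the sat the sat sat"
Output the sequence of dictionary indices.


Look up each word in the dictionary:
  'her' -> 3
  'the' -> 1
  'sat' -> 4
  'the' -> 1
  'sat' -> 4
  'sat' -> 4

Encoded: [3, 1, 4, 1, 4, 4]


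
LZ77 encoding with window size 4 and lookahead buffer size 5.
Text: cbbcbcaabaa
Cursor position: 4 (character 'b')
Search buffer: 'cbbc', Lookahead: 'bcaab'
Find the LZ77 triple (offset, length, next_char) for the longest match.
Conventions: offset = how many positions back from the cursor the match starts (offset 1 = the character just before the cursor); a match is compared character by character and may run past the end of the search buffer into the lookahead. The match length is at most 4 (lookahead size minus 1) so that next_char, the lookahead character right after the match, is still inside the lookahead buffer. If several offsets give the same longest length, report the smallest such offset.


Try each offset into the search buffer:
  offset=1 (pos 3, char 'c'): match length 0
  offset=2 (pos 2, char 'b'): match length 2
  offset=3 (pos 1, char 'b'): match length 1
  offset=4 (pos 0, char 'c'): match length 0
Longest match has length 2 at offset 2.
next_char = character at position 4 + 2 = 6 -> 'a'

Best match: offset=2, length=2 (matching 'bc' starting at position 2)
LZ77 triple: (2, 2, 'a')


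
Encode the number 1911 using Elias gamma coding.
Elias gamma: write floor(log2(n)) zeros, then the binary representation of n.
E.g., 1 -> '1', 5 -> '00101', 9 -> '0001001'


num_bits = floor(log2(1911)) + 1 = 11
leading_zeros = num_bits - 1 = 10
binary(1911) = 11101110111

Elias gamma(1911) = '0000000000' + '11101110111' = 000000000011101110111 (21 bits)


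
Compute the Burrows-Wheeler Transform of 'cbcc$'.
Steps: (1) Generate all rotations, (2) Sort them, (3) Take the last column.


Rotations (sorted):
  0: $cbcc -> last char: c
  1: bcc$c -> last char: c
  2: c$cbc -> last char: c
  3: cbcc$ -> last char: $
  4: cc$cb -> last char: b


BWT = ccc$b


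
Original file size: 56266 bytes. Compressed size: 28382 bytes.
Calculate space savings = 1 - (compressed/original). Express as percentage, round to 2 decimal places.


ratio = compressed/original = 28382/56266 = 0.504425
savings = 1 - ratio = 1 - 0.504425 = 0.495575
as a percentage: 0.495575 * 100 = 49.56%

Space savings = 1 - 28382/56266 = 49.56%


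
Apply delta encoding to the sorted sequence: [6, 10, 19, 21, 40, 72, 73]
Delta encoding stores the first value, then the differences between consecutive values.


First value: 6
Deltas:
  10 - 6 = 4
  19 - 10 = 9
  21 - 19 = 2
  40 - 21 = 19
  72 - 40 = 32
  73 - 72 = 1


Delta encoded: [6, 4, 9, 2, 19, 32, 1]


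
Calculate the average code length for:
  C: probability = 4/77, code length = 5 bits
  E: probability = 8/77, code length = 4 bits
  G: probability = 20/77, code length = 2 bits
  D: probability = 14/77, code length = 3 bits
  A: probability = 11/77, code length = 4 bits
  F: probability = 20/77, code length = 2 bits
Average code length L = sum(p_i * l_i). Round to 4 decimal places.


Weighted contributions p_i * l_i:
  C: (4/77) * 5 = 20/77
  E: (8/77) * 4 = 32/77
  G: (20/77) * 2 = 40/77
  D: (14/77) * 3 = 42/77
  A: (11/77) * 4 = 44/77
  F: (20/77) * 2 = 40/77
Sum = (20 + 32 + 40 + 42 + 44 + 40)/77 = 218/77

L = 218/77 = 2.8312 bits/symbol


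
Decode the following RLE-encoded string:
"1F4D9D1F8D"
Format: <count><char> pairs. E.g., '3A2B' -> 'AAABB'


Expanding each <count><char> pair:
  1F -> 'F'
  4D -> 'DDDD'
  9D -> 'DDDDDDDDD'
  1F -> 'F'
  8D -> 'DDDDDDDD'

Decoded = FDDDDDDDDDDDDDFDDDDDDDD


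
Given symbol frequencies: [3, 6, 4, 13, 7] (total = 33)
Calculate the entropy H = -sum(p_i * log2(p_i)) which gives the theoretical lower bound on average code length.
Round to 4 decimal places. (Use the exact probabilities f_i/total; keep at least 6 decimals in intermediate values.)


Per-symbol terms -p_i * log2(p_i) with p_i = f_i/33:
  p = 3/33 = 0.090909: log2(p) = -3.459432, -p*log2(p) = 0.314494
  p = 6/33 = 0.181818: log2(p) = -2.459432, -p*log2(p) = 0.447169
  p = 4/33 = 0.121212: log2(p) = -3.044394, -p*log2(p) = 0.369017
  p = 13/33 = 0.393939: log2(p) = -1.343954, -p*log2(p) = 0.529437
  p = 7/33 = 0.212121: log2(p) = -2.237039, -p*log2(p) = 0.474523
H = 0.314494 + 0.447169 + 0.369017 + 0.529437 + 0.474523 = 2.134640

H = 2.1346 bits/symbol


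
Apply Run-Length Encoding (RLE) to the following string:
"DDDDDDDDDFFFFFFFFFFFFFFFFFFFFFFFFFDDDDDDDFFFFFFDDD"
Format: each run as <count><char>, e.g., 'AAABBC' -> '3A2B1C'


Scanning runs left to right:
  i=0: run of 'D' x 9 -> '9D'
  i=9: run of 'F' x 25 -> '25F'
  i=34: run of 'D' x 7 -> '7D'
  i=41: run of 'F' x 6 -> '6F'
  i=47: run of 'D' x 3 -> '3D'

RLE = 9D25F7D6F3D


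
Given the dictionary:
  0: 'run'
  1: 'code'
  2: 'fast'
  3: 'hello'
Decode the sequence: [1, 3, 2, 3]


Look up each index in the dictionary:
  1 -> 'code'
  3 -> 'hello'
  2 -> 'fast'
  3 -> 'hello'

Decoded: "code hello fast hello"


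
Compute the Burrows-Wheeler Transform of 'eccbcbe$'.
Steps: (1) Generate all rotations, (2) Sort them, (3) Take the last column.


Rotations (sorted):
  0: $eccbcbe -> last char: e
  1: bcbe$ecc -> last char: c
  2: be$eccbc -> last char: c
  3: cbcbe$ec -> last char: c
  4: cbe$eccb -> last char: b
  5: ccbcbe$e -> last char: e
  6: e$eccbcb -> last char: b
  7: eccbcbe$ -> last char: $


BWT = ecccbeb$


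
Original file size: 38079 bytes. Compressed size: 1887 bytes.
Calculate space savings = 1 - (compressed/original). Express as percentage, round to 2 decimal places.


ratio = compressed/original = 1887/38079 = 0.049555
savings = 1 - ratio = 1 - 0.049555 = 0.950445
as a percentage: 0.950445 * 100 = 95.04%

Space savings = 1 - 1887/38079 = 95.04%


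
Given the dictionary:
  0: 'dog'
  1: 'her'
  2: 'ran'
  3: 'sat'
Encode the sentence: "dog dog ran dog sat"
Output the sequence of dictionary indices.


Look up each word in the dictionary:
  'dog' -> 0
  'dog' -> 0
  'ran' -> 2
  'dog' -> 0
  'sat' -> 3

Encoded: [0, 0, 2, 0, 3]


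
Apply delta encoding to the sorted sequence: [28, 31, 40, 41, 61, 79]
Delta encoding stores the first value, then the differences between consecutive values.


First value: 28
Deltas:
  31 - 28 = 3
  40 - 31 = 9
  41 - 40 = 1
  61 - 41 = 20
  79 - 61 = 18


Delta encoded: [28, 3, 9, 1, 20, 18]


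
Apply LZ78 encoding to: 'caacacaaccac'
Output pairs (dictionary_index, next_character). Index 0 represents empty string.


LZ78 encoding steps:
Dictionary: {0: ''}
Step 1: w='' (idx 0), next='c' -> output (0, 'c'), add 'c' as idx 1
Step 2: w='' (idx 0), next='a' -> output (0, 'a'), add 'a' as idx 2
Step 3: w='a' (idx 2), next='c' -> output (2, 'c'), add 'ac' as idx 3
Step 4: w='ac' (idx 3), next='a' -> output (3, 'a'), add 'aca' as idx 4
Step 5: w='ac' (idx 3), next='c' -> output (3, 'c'), add 'acc' as idx 5
Step 6: w='ac' (idx 3), end of input -> output (3, '')


Encoded: [(0, 'c'), (0, 'a'), (2, 'c'), (3, 'a'), (3, 'c'), (3, '')]


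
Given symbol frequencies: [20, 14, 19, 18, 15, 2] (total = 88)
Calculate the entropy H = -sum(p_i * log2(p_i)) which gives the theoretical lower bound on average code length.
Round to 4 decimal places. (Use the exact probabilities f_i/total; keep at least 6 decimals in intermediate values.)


Per-symbol terms -p_i * log2(p_i) with p_i = f_i/88:
  p = 20/88 = 0.227273: log2(p) = -2.137504, -p*log2(p) = 0.485796
  p = 14/88 = 0.159091: log2(p) = -2.652077, -p*log2(p) = 0.421921
  p = 19/88 = 0.215909: log2(p) = -2.211504, -p*log2(p) = 0.477484
  p = 18/88 = 0.204545: log2(p) = -2.289507, -p*log2(p) = 0.468308
  p = 15/88 = 0.170455: log2(p) = -2.552541, -p*log2(p) = 0.435092
  p = 2/88 = 0.022727: log2(p) = -5.459432, -p*log2(p) = 0.124078
H = 0.485796 + 0.421921 + 0.477484 + 0.468308 + 0.435092 + 0.124078 = 2.412679

H = 2.4127 bits/symbol


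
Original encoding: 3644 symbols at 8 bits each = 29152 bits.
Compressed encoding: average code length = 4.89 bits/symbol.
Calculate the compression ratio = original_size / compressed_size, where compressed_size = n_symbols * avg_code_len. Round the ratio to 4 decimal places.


original_size = n_symbols * orig_bits = 3644 * 8 = 29152 bits
compressed_size = n_symbols * avg_code_len = 3644 * 4.89 = 17819.16 bits
ratio = original_size / compressed_size = 29152 / 17819.16 = 1.636

Compression ratio = 1.636


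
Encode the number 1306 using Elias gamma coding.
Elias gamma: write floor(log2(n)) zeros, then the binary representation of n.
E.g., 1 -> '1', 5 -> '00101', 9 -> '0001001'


num_bits = floor(log2(1306)) + 1 = 11
leading_zeros = num_bits - 1 = 10
binary(1306) = 10100011010

Elias gamma(1306) = '0000000000' + '10100011010' = 000000000010100011010 (21 bits)


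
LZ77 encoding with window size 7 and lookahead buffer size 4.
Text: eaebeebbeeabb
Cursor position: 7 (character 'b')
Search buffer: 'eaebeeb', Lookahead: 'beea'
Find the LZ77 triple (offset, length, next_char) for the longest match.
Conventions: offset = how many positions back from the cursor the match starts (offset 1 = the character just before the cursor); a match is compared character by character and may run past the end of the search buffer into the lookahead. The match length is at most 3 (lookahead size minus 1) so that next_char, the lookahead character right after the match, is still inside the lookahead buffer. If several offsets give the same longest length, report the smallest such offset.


Try each offset into the search buffer:
  offset=1 (pos 6, char 'b'): match length 1
  offset=2 (pos 5, char 'e'): match length 0
  offset=3 (pos 4, char 'e'): match length 0
  offset=4 (pos 3, char 'b'): match length 3
  offset=5 (pos 2, char 'e'): match length 0
  offset=6 (pos 1, char 'a'): match length 0
  offset=7 (pos 0, char 'e'): match length 0
Longest match has length 3 at offset 4.
next_char = character at position 7 + 3 = 10 -> 'a'

Best match: offset=4, length=3 (matching 'bee' starting at position 3)
LZ77 triple: (4, 3, 'a')


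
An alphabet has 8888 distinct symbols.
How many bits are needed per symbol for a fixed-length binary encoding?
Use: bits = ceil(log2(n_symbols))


log2(8888) = 13.1176
Bracket: 2^13 = 8192 < 8888 <= 2^14 = 16384
So ceil(log2(8888)) = 14

bits = ceil(log2(8888)) = ceil(13.1176) = 14 bits


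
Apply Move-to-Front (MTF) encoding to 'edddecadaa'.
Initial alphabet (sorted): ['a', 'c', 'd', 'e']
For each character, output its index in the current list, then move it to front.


MTF encoding:
'e': index 3 in ['a', 'c', 'd', 'e'] -> ['e', 'a', 'c', 'd']
'd': index 3 in ['e', 'a', 'c', 'd'] -> ['d', 'e', 'a', 'c']
'd': index 0 in ['d', 'e', 'a', 'c'] -> ['d', 'e', 'a', 'c']
'd': index 0 in ['d', 'e', 'a', 'c'] -> ['d', 'e', 'a', 'c']
'e': index 1 in ['d', 'e', 'a', 'c'] -> ['e', 'd', 'a', 'c']
'c': index 3 in ['e', 'd', 'a', 'c'] -> ['c', 'e', 'd', 'a']
'a': index 3 in ['c', 'e', 'd', 'a'] -> ['a', 'c', 'e', 'd']
'd': index 3 in ['a', 'c', 'e', 'd'] -> ['d', 'a', 'c', 'e']
'a': index 1 in ['d', 'a', 'c', 'e'] -> ['a', 'd', 'c', 'e']
'a': index 0 in ['a', 'd', 'c', 'e'] -> ['a', 'd', 'c', 'e']


Output: [3, 3, 0, 0, 1, 3, 3, 3, 1, 0]


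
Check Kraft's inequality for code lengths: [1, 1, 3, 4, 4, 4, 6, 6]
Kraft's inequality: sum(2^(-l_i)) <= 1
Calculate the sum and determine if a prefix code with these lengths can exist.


Sum = 2^(-1) + 2^(-1) + 2^(-3) + 2^(-4) + 2^(-4) + 2^(-4) + 2^(-6) + 2^(-6)
    = 0.5 + 0.5 + 0.125 + 0.0625 + 0.0625 + 0.0625 + 0.015625 + 0.015625
    = 86/64 = 1.34375
Since 1.34375 > 1, Kraft's inequality is NOT satisfied.
A prefix code with these lengths CANNOT exist.

Kraft sum = 1.34375. Not satisfied.


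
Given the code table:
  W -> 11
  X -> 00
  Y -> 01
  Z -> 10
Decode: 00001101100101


Decoding:
00 -> X
00 -> X
11 -> W
01 -> Y
10 -> Z
01 -> Y
01 -> Y


Result: XXWYZYY


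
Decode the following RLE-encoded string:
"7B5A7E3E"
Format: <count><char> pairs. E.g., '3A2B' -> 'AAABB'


Expanding each <count><char> pair:
  7B -> 'BBBBBBB'
  5A -> 'AAAAA'
  7E -> 'EEEEEEE'
  3E -> 'EEE'

Decoded = BBBBBBBAAAAAEEEEEEEEEE


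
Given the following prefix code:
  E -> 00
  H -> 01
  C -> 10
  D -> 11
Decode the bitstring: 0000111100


Decoding step by step:
Bits 00 -> E
Bits 00 -> E
Bits 11 -> D
Bits 11 -> D
Bits 00 -> E


Decoded message: EEDDE


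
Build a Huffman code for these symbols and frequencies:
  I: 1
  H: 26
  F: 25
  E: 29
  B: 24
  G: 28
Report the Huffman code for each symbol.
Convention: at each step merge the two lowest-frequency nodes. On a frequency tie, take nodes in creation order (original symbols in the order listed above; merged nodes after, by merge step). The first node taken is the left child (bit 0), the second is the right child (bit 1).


Huffman tree construction:
Step 1: Merge I(1) + B(24) = 25
Step 2: Merge F(25) + (I+B)(25) = 50
Step 3: Merge H(26) + G(28) = 54
Step 4: Merge E(29) + (F+(I+B))(50) = 79
Step 5: Merge (H+G)(54) + (E+(F+(I+B)))(79) = 133
Read each symbol's code off the tree from the root (left child = 0, right child = 1).

Codes:
  I: 1110 (length 4)
  H: 00 (length 2)
  F: 110 (length 3)
  E: 10 (length 2)
  B: 1111 (length 4)
  G: 01 (length 2)
Average code length: 341/133 = 2.5639 bits/symbol


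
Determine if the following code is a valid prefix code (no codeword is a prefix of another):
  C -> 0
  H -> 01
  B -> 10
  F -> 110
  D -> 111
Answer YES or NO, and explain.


Checking each pair (does one codeword prefix another?):
  C='0' vs H='01': prefix -- VIOLATION

NO -- this is NOT a valid prefix code. C (0) is a prefix of H (01).


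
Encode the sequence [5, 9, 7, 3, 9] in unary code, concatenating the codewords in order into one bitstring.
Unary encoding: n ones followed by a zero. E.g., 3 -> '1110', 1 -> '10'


Encode each number as n ones followed by a terminating 0:
  5 -> 111110 (6 bits)
  9 -> 1111111110 (10 bits)
  7 -> 11111110 (8 bits)
  3 -> 1110 (4 bits)
  9 -> 1111111110 (10 bits)
Total length = 6 + 10 + 8 + 4 + 10 = 38 bits.

Unary([5, 9, 7, 3, 9]) = 11111011111111101111111011101111111110 (38 bits)


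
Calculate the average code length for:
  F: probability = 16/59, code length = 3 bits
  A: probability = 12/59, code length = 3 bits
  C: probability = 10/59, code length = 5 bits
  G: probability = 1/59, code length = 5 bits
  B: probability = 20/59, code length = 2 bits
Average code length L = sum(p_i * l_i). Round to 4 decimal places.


Weighted contributions p_i * l_i:
  F: (16/59) * 3 = 48/59
  A: (12/59) * 3 = 36/59
  C: (10/59) * 5 = 50/59
  G: (1/59) * 5 = 5/59
  B: (20/59) * 2 = 40/59
Sum = (48 + 36 + 50 + 5 + 40)/59 = 179/59

L = 179/59 = 3.0339 bits/symbol


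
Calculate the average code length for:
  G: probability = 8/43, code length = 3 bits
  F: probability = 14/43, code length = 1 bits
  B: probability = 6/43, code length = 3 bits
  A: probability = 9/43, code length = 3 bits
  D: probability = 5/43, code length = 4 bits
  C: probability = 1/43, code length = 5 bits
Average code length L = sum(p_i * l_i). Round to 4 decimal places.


Weighted contributions p_i * l_i:
  G: (8/43) * 3 = 24/43
  F: (14/43) * 1 = 14/43
  B: (6/43) * 3 = 18/43
  A: (9/43) * 3 = 27/43
  D: (5/43) * 4 = 20/43
  C: (1/43) * 5 = 5/43
Sum = (24 + 14 + 18 + 27 + 20 + 5)/43 = 108/43

L = 108/43 = 2.5116 bits/symbol


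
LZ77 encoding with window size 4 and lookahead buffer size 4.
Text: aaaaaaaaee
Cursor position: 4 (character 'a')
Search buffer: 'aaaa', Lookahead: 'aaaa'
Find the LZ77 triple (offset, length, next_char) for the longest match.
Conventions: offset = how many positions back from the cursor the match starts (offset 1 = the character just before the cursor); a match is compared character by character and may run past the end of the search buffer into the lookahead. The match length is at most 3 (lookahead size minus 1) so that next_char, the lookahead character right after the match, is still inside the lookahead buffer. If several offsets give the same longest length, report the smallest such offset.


Try each offset into the search buffer:
  offset=1 (pos 3, char 'a'): match length 3
  offset=2 (pos 2, char 'a'): match length 3
  offset=3 (pos 1, char 'a'): match length 3
  offset=4 (pos 0, char 'a'): match length 3
Longest match has length 3, found at offsets 1, 2, 3, 4; take the smallest, offset 1.
next_char = character at position 4 + 3 = 7 -> 'a'

Best match: offset=1, length=3 (matching 'aaa' starting at position 3)
LZ77 triple: (1, 3, 'a')


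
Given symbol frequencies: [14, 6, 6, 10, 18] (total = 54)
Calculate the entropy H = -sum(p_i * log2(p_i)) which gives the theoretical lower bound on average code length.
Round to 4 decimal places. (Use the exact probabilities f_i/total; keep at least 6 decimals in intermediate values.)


Per-symbol terms -p_i * log2(p_i) with p_i = f_i/54:
  p = 14/54 = 0.259259: log2(p) = -1.947533, -p*log2(p) = 0.504916
  p = 6/54 = 0.111111: log2(p) = -3.169925, -p*log2(p) = 0.352214
  p = 6/54 = 0.111111: log2(p) = -3.169925, -p*log2(p) = 0.352214
  p = 10/54 = 0.185185: log2(p) = -2.432959, -p*log2(p) = 0.450548
  p = 18/54 = 0.333333: log2(p) = -1.584963, -p*log2(p) = 0.528321
H = 0.504916 + 0.352214 + 0.352214 + 0.450548 + 0.528321 = 2.188213

H = 2.1882 bits/symbol


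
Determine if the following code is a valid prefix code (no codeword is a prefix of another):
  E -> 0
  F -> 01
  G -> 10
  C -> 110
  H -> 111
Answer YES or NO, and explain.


Checking each pair (does one codeword prefix another?):
  E='0' vs F='01': prefix -- VIOLATION

NO -- this is NOT a valid prefix code. E (0) is a prefix of F (01).


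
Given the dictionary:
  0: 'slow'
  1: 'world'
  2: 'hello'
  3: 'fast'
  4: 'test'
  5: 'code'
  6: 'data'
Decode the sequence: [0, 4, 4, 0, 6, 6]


Look up each index in the dictionary:
  0 -> 'slow'
  4 -> 'test'
  4 -> 'test'
  0 -> 'slow'
  6 -> 'data'
  6 -> 'data'

Decoded: "slow test test slow data data"


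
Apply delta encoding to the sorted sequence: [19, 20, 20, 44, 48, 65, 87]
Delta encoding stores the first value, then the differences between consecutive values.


First value: 19
Deltas:
  20 - 19 = 1
  20 - 20 = 0
  44 - 20 = 24
  48 - 44 = 4
  65 - 48 = 17
  87 - 65 = 22


Delta encoded: [19, 1, 0, 24, 4, 17, 22]


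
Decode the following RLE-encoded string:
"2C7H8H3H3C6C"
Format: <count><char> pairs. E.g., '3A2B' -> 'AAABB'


Expanding each <count><char> pair:
  2C -> 'CC'
  7H -> 'HHHHHHH'
  8H -> 'HHHHHHHH'
  3H -> 'HHH'
  3C -> 'CCC'
  6C -> 'CCCCCC'

Decoded = CCHHHHHHHHHHHHHHHHHHCCCCCCCCC


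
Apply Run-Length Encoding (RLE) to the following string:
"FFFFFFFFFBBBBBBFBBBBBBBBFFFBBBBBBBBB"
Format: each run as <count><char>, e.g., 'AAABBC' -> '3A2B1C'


Scanning runs left to right:
  i=0: run of 'F' x 9 -> '9F'
  i=9: run of 'B' x 6 -> '6B'
  i=15: run of 'F' x 1 -> '1F'
  i=16: run of 'B' x 8 -> '8B'
  i=24: run of 'F' x 3 -> '3F'
  i=27: run of 'B' x 9 -> '9B'

RLE = 9F6B1F8B3F9B


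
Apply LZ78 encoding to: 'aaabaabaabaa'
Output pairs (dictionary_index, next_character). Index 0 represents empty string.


LZ78 encoding steps:
Dictionary: {0: ''}
Step 1: w='' (idx 0), next='a' -> output (0, 'a'), add 'a' as idx 1
Step 2: w='a' (idx 1), next='a' -> output (1, 'a'), add 'aa' as idx 2
Step 3: w='' (idx 0), next='b' -> output (0, 'b'), add 'b' as idx 3
Step 4: w='aa' (idx 2), next='b' -> output (2, 'b'), add 'aab' as idx 4
Step 5: w='aab' (idx 4), next='a' -> output (4, 'a'), add 'aaba' as idx 5
Step 6: w='a' (idx 1), end of input -> output (1, '')


Encoded: [(0, 'a'), (1, 'a'), (0, 'b'), (2, 'b'), (4, 'a'), (1, '')]
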